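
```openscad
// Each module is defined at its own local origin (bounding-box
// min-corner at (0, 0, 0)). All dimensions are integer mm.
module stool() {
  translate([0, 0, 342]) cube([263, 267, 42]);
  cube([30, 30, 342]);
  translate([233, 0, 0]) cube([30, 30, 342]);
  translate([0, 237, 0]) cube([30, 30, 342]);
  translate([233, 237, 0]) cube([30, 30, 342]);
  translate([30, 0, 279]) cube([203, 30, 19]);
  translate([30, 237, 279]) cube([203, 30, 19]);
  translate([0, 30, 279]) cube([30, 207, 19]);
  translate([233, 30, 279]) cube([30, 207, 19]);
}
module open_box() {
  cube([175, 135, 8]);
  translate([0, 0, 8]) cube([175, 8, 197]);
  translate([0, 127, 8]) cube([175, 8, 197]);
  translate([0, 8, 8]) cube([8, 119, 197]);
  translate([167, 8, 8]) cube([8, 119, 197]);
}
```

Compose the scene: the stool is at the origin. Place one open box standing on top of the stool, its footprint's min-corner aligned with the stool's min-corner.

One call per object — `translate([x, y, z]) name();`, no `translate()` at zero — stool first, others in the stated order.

stool();
translate([0, 0, 384]) open_box();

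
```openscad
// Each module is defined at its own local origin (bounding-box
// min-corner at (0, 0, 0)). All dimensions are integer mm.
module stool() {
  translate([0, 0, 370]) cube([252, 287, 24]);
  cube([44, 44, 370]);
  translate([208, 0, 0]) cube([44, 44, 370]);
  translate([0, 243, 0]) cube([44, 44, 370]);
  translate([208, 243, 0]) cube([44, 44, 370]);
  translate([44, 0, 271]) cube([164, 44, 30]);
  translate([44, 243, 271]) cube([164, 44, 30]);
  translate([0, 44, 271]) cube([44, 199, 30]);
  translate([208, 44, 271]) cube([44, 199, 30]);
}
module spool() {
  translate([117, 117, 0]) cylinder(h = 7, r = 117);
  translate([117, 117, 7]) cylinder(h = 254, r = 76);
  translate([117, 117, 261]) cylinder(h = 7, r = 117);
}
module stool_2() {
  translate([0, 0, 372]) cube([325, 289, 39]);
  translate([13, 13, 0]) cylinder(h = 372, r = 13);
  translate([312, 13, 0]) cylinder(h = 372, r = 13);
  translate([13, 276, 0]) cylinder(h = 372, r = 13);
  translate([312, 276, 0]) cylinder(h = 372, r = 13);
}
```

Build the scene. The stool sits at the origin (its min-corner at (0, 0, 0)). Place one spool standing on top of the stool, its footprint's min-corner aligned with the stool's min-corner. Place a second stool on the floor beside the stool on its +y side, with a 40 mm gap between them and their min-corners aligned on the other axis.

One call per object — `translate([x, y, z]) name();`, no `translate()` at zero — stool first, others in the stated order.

stool();
translate([0, 0, 394]) spool();
translate([0, 327, 0]) stool_2();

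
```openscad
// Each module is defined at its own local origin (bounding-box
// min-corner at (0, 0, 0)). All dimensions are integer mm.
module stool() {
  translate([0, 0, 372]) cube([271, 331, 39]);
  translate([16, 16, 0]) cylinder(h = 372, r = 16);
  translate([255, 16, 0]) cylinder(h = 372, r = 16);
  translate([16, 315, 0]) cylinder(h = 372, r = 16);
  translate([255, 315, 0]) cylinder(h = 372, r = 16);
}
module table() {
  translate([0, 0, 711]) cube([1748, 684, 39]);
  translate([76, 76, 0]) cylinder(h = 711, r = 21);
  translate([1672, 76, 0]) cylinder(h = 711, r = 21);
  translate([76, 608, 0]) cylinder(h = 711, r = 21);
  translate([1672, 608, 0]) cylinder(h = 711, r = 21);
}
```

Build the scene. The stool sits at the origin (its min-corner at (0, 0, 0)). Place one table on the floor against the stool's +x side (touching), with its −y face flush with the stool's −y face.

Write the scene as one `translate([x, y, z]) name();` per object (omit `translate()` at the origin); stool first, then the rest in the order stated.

stool();
translate([271, 0, 0]) table();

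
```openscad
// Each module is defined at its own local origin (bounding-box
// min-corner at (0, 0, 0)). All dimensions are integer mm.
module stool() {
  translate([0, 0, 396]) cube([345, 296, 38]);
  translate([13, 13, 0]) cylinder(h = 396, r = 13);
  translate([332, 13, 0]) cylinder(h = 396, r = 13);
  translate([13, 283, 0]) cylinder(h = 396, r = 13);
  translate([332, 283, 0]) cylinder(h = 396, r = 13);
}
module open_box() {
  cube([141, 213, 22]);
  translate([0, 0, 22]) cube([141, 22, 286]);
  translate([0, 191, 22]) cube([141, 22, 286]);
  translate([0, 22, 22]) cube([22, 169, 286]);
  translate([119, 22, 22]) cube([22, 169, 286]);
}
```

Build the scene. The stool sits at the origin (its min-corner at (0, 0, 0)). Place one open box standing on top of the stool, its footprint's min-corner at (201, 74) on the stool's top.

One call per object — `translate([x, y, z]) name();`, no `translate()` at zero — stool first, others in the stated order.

stool();
translate([201, 74, 434]) open_box();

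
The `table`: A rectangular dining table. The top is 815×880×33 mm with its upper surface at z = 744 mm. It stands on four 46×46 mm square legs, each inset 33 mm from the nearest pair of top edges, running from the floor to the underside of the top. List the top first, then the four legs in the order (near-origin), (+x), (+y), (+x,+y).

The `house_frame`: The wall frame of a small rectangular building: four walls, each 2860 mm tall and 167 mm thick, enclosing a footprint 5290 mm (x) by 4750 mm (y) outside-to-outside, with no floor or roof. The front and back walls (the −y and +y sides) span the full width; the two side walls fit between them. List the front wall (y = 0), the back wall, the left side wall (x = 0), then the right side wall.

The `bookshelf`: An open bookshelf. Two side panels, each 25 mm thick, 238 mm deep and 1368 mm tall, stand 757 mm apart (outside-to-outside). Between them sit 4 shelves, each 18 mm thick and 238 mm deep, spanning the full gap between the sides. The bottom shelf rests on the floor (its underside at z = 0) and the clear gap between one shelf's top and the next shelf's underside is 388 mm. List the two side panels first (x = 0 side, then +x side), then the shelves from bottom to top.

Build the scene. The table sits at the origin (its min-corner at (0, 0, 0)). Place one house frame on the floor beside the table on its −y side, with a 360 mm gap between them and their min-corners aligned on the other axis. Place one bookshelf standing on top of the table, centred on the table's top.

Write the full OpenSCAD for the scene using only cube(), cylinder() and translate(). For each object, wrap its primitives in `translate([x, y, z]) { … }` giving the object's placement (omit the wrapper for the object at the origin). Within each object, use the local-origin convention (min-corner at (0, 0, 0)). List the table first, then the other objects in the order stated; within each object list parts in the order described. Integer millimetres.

translate([0, 0, 711]) cube([815, 880, 33]);
translate([33, 33, 0]) cube([46, 46, 711]);
translate([736, 33, 0]) cube([46, 46, 711]);
translate([33, 801, 0]) cube([46, 46, 711]);
translate([736, 801, 0]) cube([46, 46, 711]);
translate([0, -5110, 0]) {
  cube([5290, 167, 2860]);
  translate([0, 4583, 0]) cube([5290, 167, 2860]);
  translate([0, 167, 0]) cube([167, 4416, 2860]);
  translate([5123, 167, 0]) cube([167, 4416, 2860]);
}
translate([29, 321, 744]) {
  cube([25, 238, 1368]);
  translate([732, 0, 0]) cube([25, 238, 1368]);
  translate([25, 0, 0]) cube([707, 238, 18]);
  translate([25, 0, 406]) cube([707, 238, 18]);
  translate([25, 0, 812]) cube([707, 238, 18]);
  translate([25, 0, 1218]) cube([707, 238, 18]);
}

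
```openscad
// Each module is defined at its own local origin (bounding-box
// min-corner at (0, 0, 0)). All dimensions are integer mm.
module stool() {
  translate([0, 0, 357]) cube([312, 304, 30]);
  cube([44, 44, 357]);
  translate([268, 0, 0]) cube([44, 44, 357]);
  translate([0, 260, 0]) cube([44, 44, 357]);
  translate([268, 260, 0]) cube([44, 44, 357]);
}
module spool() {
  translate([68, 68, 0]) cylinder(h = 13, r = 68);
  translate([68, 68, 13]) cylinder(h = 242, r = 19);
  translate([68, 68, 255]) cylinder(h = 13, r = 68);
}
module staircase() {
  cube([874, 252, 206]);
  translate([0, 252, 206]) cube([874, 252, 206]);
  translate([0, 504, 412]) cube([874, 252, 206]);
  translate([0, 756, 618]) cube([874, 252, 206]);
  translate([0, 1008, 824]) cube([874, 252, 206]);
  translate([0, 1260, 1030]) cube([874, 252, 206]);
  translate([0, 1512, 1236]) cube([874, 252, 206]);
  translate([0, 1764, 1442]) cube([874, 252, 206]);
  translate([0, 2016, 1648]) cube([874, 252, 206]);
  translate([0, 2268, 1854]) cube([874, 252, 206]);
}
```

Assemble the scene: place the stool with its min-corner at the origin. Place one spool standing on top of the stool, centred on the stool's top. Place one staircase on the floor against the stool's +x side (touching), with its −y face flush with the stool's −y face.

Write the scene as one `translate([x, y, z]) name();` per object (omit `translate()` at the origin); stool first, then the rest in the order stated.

stool();
translate([88, 84, 387]) spool();
translate([312, 0, 0]) staircase();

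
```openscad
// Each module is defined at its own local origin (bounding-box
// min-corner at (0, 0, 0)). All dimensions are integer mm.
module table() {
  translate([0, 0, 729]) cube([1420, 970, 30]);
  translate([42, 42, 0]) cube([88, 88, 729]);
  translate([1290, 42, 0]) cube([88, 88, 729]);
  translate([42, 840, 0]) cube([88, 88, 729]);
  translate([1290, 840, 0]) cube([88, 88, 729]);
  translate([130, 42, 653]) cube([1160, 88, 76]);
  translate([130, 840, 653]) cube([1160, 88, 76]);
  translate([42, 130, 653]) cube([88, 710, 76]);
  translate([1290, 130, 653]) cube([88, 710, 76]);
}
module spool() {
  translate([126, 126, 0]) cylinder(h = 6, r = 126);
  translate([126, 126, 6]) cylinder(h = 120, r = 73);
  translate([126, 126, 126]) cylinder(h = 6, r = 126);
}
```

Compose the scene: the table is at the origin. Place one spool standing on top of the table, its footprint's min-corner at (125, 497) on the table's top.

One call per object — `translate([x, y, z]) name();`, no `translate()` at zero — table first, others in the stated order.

table();
translate([125, 497, 759]) spool();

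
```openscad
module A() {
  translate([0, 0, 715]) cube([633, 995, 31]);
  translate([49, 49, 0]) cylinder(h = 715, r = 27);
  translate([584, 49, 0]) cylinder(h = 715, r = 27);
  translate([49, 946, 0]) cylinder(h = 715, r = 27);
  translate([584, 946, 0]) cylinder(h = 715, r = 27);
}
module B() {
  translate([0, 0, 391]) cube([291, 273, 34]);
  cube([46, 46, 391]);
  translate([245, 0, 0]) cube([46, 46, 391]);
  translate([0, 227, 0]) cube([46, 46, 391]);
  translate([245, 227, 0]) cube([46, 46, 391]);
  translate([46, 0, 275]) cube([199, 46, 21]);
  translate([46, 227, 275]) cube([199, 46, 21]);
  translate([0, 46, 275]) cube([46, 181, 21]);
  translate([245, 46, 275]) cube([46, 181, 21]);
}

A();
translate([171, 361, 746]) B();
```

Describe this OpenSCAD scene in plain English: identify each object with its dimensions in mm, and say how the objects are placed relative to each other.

A is a table with a 633×995 mm rectangular top, 31 mm thick, top surface at z = 746 mm, supported by four round legs of 54 mm diameter, each leg's bounding box inset 22 mm from the nearest pair of top edges, running from the floor.

B is a four-legged stool. The seat is a 291×273×34 mm slab whose top surface is at z = 425 mm; four square legs, each 46×46 mm in cross-section, run from the floor (z = 0) to the underside of the seat, each flush with a corner of the seat. Four stretchers, 46 mm wide and 21 mm tall, connect adjacent legs with their undersides at z = 275 mm, each running between the inner faces of the legs it joins and aligned with the legs' outer faces on the other axis.

The stool is on top of the table, centred.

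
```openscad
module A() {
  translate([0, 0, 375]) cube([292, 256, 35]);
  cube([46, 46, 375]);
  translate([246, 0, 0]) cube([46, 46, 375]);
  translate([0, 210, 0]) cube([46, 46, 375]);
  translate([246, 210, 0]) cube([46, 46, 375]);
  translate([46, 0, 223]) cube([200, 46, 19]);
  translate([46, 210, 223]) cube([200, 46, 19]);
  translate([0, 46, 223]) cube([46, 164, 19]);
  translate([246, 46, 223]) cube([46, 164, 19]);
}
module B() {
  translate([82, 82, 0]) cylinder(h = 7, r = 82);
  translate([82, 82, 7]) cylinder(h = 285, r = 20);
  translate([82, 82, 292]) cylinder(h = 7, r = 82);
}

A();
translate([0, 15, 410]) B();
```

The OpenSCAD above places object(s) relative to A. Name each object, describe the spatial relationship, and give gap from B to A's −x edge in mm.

A is a stool. B is a spool. The spool is on top of the stool. The gap from the spool to the stool's −x edge is 0 mm.

The spool's min-x is at 0; the stool's min-x is 0; gap = 0 mm.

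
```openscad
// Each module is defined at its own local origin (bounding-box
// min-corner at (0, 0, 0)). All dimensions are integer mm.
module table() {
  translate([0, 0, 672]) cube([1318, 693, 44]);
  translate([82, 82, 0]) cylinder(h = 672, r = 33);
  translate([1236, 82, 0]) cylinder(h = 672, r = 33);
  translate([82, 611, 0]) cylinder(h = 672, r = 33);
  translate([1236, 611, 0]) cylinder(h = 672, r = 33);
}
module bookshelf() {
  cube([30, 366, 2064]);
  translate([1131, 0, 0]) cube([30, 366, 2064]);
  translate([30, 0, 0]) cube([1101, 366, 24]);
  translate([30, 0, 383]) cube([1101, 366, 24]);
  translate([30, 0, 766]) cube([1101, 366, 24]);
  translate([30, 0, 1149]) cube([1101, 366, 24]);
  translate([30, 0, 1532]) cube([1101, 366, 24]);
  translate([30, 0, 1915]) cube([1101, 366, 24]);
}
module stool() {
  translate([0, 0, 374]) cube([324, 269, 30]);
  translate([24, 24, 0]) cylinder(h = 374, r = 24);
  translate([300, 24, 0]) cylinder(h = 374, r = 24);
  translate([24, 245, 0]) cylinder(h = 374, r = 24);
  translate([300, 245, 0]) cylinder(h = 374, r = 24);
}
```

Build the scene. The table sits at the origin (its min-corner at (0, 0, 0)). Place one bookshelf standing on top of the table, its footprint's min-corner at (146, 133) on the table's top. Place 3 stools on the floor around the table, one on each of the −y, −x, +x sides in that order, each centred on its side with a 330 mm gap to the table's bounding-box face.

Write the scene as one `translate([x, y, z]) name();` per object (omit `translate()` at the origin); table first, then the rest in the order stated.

table();
translate([146, 133, 716]) bookshelf();
translate([497, -599, 0]) stool();
translate([-654, 212, 0]) stool();
translate([1648, 212, 0]) stool();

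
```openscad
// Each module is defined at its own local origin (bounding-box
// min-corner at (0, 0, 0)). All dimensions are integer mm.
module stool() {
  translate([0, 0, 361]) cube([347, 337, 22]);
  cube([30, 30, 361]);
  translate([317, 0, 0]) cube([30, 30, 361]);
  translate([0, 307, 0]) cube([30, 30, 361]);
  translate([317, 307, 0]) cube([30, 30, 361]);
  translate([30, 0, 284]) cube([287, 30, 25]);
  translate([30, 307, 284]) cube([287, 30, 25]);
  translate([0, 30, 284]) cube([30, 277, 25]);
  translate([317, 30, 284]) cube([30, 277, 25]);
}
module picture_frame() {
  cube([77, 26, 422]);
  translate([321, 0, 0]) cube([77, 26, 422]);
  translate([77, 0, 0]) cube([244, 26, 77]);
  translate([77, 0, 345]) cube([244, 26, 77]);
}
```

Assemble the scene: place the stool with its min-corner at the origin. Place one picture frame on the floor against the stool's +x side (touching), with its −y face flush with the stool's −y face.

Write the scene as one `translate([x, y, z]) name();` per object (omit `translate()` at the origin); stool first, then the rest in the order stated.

stool();
translate([347, 0, 0]) picture_frame();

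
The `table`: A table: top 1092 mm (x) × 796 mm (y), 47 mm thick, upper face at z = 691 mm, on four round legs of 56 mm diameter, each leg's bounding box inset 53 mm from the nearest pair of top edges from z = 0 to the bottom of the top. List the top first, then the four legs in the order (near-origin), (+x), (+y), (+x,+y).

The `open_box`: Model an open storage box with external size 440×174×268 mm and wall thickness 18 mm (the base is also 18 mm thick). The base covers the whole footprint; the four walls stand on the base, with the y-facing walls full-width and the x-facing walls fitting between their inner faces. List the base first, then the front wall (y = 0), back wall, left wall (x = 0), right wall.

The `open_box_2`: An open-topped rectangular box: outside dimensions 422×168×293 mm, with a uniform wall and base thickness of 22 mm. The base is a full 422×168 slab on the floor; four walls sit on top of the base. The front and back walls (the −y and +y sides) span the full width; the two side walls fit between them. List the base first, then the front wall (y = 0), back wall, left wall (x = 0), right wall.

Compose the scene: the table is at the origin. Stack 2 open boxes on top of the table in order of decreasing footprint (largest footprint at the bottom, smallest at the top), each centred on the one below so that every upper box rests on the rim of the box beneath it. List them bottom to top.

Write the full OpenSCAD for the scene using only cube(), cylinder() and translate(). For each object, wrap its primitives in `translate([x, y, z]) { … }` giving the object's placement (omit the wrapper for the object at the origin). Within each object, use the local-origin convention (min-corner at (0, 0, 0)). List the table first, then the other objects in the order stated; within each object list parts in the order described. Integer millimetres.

translate([0, 0, 644]) cube([1092, 796, 47]);
translate([81, 81, 0]) cylinder(h = 644, r = 28);
translate([1011, 81, 0]) cylinder(h = 644, r = 28);
translate([81, 715, 0]) cylinder(h = 644, r = 28);
translate([1011, 715, 0]) cylinder(h = 644, r = 28);
translate([326, 311, 691]) {
  cube([440, 174, 18]);
  translate([0, 0, 18]) cube([440, 18, 250]);
  translate([0, 156, 18]) cube([440, 18, 250]);
  translate([0, 18, 18]) cube([18, 138, 250]);
  translate([422, 18, 18]) cube([18, 138, 250]);
}
translate([335, 314, 959]) {
  cube([422, 168, 22]);
  translate([0, 0, 22]) cube([422, 22, 271]);
  translate([0, 146, 22]) cube([422, 22, 271]);
  translate([0, 22, 22]) cube([22, 124, 271]);
  translate([400, 22, 22]) cube([22, 124, 271]);
}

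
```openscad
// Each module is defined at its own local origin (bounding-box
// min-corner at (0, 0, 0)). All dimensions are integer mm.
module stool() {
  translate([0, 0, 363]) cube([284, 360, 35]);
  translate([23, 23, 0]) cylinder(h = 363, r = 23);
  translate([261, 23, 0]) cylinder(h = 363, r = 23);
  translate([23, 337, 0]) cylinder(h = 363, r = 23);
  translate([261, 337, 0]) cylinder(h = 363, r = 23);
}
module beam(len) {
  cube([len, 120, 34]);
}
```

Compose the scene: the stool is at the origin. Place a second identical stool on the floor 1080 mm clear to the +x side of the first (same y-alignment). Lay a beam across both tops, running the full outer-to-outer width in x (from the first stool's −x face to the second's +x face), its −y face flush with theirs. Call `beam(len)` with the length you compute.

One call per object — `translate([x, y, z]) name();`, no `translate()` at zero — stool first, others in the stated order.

stool();
translate([1364, 0, 0]) stool();
translate([0, 0, 398]) beam(1648);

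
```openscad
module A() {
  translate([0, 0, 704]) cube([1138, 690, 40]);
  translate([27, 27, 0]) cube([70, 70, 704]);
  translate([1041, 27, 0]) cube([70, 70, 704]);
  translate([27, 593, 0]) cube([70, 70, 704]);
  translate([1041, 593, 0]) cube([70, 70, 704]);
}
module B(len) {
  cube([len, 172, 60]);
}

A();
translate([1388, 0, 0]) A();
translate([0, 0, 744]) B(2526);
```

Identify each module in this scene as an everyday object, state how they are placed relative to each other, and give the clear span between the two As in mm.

A is a table. B is a beam. A beam spans the tops of two tables. The clear span between the two tables is 250 mm.

Second table starts at x = 1388; first ends at x = 1138; clear span = 1388 − 1138 = 250 mm.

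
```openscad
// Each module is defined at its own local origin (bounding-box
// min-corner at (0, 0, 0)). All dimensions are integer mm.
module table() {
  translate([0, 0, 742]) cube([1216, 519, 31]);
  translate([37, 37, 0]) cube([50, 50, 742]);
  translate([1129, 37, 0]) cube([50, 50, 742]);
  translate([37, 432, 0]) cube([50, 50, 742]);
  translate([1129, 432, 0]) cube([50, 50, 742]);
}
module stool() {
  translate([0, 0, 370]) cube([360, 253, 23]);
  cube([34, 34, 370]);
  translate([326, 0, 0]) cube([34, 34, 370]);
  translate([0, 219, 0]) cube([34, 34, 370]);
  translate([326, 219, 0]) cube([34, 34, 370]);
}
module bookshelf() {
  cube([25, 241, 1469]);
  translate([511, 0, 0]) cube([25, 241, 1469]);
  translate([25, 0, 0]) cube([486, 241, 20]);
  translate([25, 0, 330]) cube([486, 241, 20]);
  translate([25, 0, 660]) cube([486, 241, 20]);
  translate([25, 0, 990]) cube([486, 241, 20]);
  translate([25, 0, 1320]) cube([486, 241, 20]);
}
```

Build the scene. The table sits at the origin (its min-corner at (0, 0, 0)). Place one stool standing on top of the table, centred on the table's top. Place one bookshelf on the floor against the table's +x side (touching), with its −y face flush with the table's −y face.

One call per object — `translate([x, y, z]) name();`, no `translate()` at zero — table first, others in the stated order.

table();
translate([428, 133, 773]) stool();
translate([1216, 0, 0]) bookshelf();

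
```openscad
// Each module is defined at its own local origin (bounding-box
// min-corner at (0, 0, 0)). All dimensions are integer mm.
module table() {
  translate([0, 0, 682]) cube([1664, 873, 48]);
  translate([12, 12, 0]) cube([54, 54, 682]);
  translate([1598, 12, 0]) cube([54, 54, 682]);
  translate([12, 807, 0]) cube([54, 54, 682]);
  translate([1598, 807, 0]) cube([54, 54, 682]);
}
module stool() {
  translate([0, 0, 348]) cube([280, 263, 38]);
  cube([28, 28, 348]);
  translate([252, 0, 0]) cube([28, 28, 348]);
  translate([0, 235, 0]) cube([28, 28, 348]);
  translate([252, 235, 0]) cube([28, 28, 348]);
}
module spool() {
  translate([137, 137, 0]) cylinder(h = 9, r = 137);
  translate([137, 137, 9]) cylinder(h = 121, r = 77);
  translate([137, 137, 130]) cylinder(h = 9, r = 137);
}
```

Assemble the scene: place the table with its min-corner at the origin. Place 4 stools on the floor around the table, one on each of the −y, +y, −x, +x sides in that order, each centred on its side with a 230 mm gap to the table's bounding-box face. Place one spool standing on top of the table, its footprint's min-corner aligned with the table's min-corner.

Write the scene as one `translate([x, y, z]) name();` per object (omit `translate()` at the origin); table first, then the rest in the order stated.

table();
translate([692, -493, 0]) stool();
translate([692, 1103, 0]) stool();
translate([-510, 305, 0]) stool();
translate([1894, 305, 0]) stool();
translate([0, 0, 730]) spool();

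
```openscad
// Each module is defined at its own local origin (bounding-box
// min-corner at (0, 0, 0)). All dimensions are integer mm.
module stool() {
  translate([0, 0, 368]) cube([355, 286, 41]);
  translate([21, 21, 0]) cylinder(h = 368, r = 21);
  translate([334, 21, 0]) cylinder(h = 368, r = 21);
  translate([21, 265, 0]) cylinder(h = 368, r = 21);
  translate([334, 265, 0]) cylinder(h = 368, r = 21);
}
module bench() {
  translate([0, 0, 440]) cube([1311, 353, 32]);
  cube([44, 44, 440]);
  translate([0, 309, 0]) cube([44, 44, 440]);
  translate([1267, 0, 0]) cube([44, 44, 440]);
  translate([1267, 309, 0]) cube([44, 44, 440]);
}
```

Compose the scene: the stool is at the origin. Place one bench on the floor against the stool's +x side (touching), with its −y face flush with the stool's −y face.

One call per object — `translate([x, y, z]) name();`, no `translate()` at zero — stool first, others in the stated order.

stool();
translate([355, 0, 0]) bench();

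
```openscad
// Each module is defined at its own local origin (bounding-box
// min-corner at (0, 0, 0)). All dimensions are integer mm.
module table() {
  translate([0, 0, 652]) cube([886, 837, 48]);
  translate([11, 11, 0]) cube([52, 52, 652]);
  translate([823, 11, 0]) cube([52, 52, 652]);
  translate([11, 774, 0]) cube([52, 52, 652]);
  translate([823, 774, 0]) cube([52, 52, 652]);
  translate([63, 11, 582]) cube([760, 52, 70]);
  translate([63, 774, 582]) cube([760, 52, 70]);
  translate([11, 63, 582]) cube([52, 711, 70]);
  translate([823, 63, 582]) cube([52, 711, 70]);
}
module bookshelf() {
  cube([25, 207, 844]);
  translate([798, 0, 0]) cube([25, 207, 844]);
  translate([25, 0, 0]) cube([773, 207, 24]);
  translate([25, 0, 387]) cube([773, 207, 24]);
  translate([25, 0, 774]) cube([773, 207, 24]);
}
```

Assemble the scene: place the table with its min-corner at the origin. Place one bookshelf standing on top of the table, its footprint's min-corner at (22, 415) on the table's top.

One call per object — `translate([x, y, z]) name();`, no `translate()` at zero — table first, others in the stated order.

table();
translate([22, 415, 700]) bookshelf();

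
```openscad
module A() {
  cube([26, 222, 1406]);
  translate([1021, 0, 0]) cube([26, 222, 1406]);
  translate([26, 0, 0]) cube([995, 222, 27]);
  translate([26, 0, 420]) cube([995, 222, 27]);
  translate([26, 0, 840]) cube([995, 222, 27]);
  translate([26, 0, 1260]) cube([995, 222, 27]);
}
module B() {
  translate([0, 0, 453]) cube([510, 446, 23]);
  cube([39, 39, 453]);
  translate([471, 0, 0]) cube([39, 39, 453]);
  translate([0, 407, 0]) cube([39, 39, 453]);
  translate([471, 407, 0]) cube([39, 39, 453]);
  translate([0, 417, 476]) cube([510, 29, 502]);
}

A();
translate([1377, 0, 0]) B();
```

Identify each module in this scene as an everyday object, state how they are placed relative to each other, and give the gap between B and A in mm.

The chair's nearest face is 330 mm from the bookshelf's +x face.

A is a bookshelf. B is a chair. The chair is on the floor beside the bookshelf on its +x side. The gap between the chair and the bookshelf is 330 mm.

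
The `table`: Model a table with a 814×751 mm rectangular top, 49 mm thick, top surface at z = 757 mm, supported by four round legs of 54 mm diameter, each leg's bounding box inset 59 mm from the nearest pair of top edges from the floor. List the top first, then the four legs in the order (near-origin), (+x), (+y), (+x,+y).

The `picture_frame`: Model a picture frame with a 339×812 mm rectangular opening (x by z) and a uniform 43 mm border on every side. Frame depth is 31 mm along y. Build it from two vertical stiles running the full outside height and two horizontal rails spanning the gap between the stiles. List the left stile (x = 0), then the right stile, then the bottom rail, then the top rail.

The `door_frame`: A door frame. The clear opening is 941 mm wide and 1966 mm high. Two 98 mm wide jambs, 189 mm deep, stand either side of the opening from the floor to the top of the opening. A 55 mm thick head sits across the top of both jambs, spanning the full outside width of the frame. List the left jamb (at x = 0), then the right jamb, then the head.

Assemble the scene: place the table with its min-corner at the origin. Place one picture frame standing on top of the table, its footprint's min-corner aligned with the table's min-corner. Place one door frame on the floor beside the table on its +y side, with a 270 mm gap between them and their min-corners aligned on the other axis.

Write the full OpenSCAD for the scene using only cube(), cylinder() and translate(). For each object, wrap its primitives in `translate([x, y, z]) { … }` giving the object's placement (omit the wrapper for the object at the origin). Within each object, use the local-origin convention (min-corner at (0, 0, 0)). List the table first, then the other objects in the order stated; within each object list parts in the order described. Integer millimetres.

translate([0, 0, 708]) cube([814, 751, 49]);
translate([86, 86, 0]) cylinder(h = 708, r = 27);
translate([728, 86, 0]) cylinder(h = 708, r = 27);
translate([86, 665, 0]) cylinder(h = 708, r = 27);
translate([728, 665, 0]) cylinder(h = 708, r = 27);
translate([0, 0, 757]) {
  cube([43, 31, 898]);
  translate([382, 0, 0]) cube([43, 31, 898]);
  translate([43, 0, 0]) cube([339, 31, 43]);
  translate([43, 0, 855]) cube([339, 31, 43]);
}
translate([0, 1021, 0]) {
  cube([98, 189, 1966]);
  translate([1039, 0, 0]) cube([98, 189, 1966]);
  translate([0, 0, 1966]) cube([1137, 189, 55]);
}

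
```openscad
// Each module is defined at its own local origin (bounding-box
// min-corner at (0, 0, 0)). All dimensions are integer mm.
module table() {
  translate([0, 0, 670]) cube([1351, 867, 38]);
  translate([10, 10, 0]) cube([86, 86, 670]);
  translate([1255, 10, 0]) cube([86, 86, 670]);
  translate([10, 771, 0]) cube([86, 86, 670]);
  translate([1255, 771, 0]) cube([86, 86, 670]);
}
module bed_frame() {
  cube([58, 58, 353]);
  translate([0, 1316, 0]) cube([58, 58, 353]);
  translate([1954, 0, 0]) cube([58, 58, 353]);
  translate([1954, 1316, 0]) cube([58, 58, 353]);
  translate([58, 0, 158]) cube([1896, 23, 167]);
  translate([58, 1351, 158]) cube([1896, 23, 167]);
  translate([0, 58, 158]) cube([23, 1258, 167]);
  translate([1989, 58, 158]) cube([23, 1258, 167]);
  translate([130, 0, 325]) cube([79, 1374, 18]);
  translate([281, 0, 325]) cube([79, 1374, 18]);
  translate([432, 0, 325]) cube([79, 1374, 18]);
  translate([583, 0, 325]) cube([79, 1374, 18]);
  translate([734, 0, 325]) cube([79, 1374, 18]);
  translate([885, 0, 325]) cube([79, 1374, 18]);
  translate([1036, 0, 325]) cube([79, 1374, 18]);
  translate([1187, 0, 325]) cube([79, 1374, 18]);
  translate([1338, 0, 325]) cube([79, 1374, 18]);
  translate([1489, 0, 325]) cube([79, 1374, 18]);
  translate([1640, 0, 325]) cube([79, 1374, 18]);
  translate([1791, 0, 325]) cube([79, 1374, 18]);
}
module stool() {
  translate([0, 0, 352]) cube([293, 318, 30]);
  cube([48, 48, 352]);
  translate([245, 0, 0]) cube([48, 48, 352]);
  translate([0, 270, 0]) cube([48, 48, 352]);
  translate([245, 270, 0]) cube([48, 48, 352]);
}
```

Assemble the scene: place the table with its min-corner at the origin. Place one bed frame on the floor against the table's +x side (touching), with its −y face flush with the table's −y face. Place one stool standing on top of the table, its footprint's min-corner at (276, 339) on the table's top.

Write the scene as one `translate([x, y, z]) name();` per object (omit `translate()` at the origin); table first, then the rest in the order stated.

table();
translate([1351, 0, 0]) bed_frame();
translate([276, 339, 708]) stool();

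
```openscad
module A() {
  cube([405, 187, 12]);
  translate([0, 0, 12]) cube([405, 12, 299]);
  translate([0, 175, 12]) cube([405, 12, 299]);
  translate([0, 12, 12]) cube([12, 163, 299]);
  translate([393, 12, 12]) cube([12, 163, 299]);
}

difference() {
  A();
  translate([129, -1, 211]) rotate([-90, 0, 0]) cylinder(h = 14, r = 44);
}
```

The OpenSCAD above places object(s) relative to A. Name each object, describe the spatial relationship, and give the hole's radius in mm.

A is an open box. The open box has a circular hole through its front wall. The hole's radius is 44 mm.

The subtracted cylinder has r = 44 mm.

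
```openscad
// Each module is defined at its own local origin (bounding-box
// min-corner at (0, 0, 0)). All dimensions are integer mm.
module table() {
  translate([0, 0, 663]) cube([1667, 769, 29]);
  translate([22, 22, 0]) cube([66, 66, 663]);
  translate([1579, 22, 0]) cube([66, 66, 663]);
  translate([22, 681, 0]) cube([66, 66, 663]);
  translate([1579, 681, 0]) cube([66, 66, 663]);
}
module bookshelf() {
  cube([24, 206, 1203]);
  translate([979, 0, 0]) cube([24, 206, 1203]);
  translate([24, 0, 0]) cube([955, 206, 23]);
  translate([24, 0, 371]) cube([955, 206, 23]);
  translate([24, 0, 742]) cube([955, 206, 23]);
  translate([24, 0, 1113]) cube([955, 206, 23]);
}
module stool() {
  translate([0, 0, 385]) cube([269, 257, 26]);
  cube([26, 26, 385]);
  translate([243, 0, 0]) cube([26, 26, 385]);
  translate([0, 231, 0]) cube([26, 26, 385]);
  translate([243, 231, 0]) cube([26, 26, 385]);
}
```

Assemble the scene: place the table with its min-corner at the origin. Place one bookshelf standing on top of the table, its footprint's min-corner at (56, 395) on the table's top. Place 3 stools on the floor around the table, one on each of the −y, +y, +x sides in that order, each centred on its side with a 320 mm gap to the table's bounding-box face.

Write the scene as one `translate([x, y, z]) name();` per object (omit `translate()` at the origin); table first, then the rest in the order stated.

table();
translate([56, 395, 692]) bookshelf();
translate([699, -577, 0]) stool();
translate([699, 1089, 0]) stool();
translate([1987, 256, 0]) stool();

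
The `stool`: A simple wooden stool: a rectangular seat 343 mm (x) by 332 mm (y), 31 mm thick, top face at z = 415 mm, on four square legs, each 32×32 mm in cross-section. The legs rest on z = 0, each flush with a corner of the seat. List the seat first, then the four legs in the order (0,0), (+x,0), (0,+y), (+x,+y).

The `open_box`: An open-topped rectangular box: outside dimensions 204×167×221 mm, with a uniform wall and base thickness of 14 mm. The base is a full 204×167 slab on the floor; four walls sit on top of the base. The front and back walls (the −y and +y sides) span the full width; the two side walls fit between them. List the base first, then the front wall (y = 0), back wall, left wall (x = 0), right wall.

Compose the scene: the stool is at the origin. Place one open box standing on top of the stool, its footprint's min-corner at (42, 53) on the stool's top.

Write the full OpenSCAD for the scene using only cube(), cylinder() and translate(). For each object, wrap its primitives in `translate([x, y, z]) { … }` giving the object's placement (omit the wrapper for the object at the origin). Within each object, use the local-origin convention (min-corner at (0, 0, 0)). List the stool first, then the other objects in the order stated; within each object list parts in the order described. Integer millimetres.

translate([0, 0, 384]) cube([343, 332, 31]);
cube([32, 32, 384]);
translate([311, 0, 0]) cube([32, 32, 384]);
translate([0, 300, 0]) cube([32, 32, 384]);
translate([311, 300, 0]) cube([32, 32, 384]);
translate([42, 53, 415]) {
  cube([204, 167, 14]);
  translate([0, 0, 14]) cube([204, 14, 207]);
  translate([0, 153, 14]) cube([204, 14, 207]);
  translate([0, 14, 14]) cube([14, 139, 207]);
  translate([190, 14, 14]) cube([14, 139, 207]);
}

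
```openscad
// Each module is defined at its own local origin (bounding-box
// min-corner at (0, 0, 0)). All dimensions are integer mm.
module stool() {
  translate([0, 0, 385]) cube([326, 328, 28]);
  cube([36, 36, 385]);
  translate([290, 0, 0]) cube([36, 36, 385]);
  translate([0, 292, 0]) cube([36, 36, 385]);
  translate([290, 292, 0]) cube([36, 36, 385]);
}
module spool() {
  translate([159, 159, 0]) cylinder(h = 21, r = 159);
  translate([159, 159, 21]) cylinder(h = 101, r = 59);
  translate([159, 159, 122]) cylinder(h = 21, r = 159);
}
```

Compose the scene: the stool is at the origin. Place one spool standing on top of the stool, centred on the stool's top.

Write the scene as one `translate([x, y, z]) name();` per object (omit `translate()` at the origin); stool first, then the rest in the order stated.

stool();
translate([4, 5, 413]) spool();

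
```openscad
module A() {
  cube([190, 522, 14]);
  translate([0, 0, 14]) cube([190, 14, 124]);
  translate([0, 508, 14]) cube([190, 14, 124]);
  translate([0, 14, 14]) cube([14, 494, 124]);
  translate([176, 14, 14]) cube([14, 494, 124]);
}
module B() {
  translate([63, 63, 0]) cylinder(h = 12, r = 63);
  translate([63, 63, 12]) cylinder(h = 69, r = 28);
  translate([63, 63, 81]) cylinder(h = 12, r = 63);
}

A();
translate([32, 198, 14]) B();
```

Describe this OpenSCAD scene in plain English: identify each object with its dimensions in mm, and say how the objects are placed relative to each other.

A is an open storage box with external size 190×522×138 mm and wall thickness 14 mm (the base is also 14 mm thick). The base covers the whole footprint; the four walls stand on the base, with the y-facing walls full-width and the x-facing walls fitting between their inner faces.

B is a spool: two coaxial disc flanges of radius 63 mm and thickness 12 mm, joined by a core cylinder of radius 28 mm and height 69 mm. The lower flange rests on z = 0 and the three cylinders share a vertical axis.

The spool sits inside the open box, centred.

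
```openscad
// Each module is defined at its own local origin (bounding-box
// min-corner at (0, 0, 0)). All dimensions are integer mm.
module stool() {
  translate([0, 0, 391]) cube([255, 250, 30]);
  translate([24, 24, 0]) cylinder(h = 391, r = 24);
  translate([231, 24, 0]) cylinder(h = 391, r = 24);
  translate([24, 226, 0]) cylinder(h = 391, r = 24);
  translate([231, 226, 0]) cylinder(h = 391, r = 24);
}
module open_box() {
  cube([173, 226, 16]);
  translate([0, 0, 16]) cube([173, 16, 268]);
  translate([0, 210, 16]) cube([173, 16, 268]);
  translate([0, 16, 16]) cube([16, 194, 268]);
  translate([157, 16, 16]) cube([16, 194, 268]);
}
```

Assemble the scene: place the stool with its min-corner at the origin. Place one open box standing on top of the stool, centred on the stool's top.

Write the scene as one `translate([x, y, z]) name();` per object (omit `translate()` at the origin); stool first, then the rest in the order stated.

stool();
translate([41, 12, 421]) open_box();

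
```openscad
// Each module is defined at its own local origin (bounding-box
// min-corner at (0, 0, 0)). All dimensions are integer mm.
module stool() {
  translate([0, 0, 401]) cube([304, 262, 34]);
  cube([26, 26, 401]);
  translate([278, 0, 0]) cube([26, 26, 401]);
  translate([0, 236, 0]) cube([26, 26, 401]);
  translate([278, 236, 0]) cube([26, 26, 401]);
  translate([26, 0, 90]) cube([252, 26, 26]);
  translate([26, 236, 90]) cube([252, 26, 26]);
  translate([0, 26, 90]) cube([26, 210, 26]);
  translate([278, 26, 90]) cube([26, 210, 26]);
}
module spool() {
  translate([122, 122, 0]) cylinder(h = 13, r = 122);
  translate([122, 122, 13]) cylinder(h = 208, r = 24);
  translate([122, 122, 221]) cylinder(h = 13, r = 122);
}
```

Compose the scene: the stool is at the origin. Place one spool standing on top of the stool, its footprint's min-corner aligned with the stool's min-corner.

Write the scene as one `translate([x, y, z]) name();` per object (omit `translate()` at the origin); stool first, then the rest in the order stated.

stool();
translate([0, 0, 435]) spool();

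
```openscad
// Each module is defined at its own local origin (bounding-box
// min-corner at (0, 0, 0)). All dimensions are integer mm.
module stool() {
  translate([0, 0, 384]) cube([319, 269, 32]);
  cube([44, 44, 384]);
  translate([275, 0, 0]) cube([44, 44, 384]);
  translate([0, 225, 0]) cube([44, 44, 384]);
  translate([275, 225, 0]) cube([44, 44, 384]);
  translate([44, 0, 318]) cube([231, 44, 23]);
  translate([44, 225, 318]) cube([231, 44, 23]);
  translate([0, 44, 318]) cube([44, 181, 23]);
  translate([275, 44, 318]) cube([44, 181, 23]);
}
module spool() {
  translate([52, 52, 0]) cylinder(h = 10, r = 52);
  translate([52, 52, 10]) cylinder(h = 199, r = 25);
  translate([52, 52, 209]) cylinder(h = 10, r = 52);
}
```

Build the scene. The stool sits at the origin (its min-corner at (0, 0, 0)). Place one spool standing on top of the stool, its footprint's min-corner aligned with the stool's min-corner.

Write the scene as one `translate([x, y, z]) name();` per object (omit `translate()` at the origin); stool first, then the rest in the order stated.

stool();
translate([0, 0, 416]) spool();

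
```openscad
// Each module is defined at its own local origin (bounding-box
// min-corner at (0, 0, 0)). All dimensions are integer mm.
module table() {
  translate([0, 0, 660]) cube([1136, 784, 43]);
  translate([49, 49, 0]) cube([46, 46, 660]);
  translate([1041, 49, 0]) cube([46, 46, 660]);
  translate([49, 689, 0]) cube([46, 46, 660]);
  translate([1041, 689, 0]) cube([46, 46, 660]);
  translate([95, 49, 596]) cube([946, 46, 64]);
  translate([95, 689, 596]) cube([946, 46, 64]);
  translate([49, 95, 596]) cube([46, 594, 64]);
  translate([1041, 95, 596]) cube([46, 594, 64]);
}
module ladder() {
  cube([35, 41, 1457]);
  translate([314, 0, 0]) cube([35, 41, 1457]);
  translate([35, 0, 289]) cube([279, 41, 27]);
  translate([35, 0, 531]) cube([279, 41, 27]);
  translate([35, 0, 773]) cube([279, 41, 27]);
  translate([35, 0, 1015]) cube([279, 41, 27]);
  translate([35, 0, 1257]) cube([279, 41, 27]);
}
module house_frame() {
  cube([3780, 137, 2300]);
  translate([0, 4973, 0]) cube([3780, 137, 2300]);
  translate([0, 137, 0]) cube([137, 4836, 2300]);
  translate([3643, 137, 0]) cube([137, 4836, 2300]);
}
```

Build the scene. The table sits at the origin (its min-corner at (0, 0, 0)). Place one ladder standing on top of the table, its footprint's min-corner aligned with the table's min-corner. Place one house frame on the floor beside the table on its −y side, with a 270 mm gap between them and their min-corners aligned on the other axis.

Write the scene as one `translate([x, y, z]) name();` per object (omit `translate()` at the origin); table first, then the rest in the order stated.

table();
translate([0, 0, 703]) ladder();
translate([0, -5380, 0]) house_frame();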